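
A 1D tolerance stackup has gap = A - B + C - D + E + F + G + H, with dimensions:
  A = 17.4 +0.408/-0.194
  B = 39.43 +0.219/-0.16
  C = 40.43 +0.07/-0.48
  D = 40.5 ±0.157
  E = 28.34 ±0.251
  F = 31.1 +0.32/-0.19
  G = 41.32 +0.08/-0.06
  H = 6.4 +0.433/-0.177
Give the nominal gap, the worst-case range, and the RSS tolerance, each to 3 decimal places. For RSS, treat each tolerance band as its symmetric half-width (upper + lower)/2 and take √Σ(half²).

nominal=85.060 wc=[83.332,86.939] rss=0.673

Stack each dimension's contribution:
  +A: nom +17.400 → Σnom=17.400; wc +0.408/-0.194 → slack +0.408/-0.194; half-tol=0.301, Σhalf²=0.090601
  -B: nom -39.430 → Σnom=-22.030; wc +0.160/-0.219 → slack +0.568/-0.413; half-tol=0.190, Σhalf²=0.126511
  +C: nom +40.430 → Σnom=18.400; wc +0.070/-0.480 → slack +0.638/-0.893; half-tol=0.275, Σhalf²=0.202136
  -D: nom -40.500 → Σnom=-22.100; wc +0.157/-0.157 → slack +0.795/-1.050; half-tol=0.157, Σhalf²=0.226785
  +E: nom +28.340 → Σnom=6.240; wc +0.251/-0.251 → slack +1.046/-1.301; half-tol=0.251, Σhalf²=0.289786
  +F: nom +31.100 → Σnom=37.340; wc +0.320/-0.190 → slack +1.366/-1.491; half-tol=0.255, Σhalf²=0.354811
  +G: nom +41.320 → Σnom=78.660; wc +0.080/-0.060 → slack +1.446/-1.551; half-tol=0.070, Σhalf²=0.359711
  +H: nom +6.400 → Σnom=85.060; wc +0.433/-0.177 → slack +1.879/-1.728; half-tol=0.305, Σhalf²=0.452736
Nominal = 85.060. Worst-case = [85.060 - 1.728, 85.060 + 1.879] = [83.332, 86.939]. RSS = √0.452736 = 0.673.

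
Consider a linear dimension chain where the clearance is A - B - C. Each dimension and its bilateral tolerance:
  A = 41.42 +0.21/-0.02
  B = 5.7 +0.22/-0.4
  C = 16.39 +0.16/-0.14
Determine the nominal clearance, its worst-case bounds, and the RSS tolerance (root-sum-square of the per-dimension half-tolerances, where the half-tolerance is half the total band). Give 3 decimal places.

Stack each dimension's contribution:
  +A: nom +41.420 → Σnom=41.420; wc +0.210/-0.020 → slack +0.210/-0.020; half-tol=0.115, Σhalf²=0.013225
  -B: nom -5.700 → Σnom=35.720; wc +0.400/-0.220 → slack +0.610/-0.240; half-tol=0.310, Σhalf²=0.109325
  -C: nom -16.390 → Σnom=19.330; wc +0.140/-0.160 → slack +0.750/-0.400; half-tol=0.150, Σhalf²=0.131825
Nominal = 19.330. Worst-case = [19.330 - 0.400, 19.330 + 0.750] = [18.930, 20.080]. RSS = √0.131825 = 0.363.

nominal=19.330 wc=[18.930,20.080] rss=0.363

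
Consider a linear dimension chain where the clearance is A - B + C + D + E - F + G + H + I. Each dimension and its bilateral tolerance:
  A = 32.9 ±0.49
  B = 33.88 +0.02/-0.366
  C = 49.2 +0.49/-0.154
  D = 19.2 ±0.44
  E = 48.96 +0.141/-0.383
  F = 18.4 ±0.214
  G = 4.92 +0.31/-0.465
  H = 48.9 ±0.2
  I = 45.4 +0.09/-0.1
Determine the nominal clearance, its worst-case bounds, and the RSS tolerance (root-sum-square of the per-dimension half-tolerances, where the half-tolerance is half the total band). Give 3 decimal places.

Stack each dimension's contribution:
  +A: nom +32.900 → Σnom=32.900; wc +0.490/-0.490 → slack +0.490/-0.490; half-tol=0.490, Σhalf²=0.240100
  -B: nom -33.880 → Σnom=-0.980; wc +0.366/-0.020 → slack +0.856/-0.510; half-tol=0.193, Σhalf²=0.277349
  +C: nom +49.200 → Σnom=48.220; wc +0.490/-0.154 → slack +1.346/-0.664; half-tol=0.322, Σhalf²=0.381033
  +D: nom +19.200 → Σnom=67.420; wc +0.440/-0.440 → slack +1.786/-1.104; half-tol=0.440, Σhalf²=0.574633
  +E: nom +48.960 → Σnom=116.380; wc +0.141/-0.383 → slack +1.927/-1.487; half-tol=0.262, Σhalf²=0.643277
  -F: nom -18.400 → Σnom=97.980; wc +0.214/-0.214 → slack +2.141/-1.701; half-tol=0.214, Σhalf²=0.689073
  +G: nom +4.920 → Σnom=102.900; wc +0.310/-0.465 → slack +2.451/-2.166; half-tol=0.388, Σhalf²=0.839229
  +H: nom +48.900 → Σnom=151.800; wc +0.200/-0.200 → slack +2.651/-2.366; half-tol=0.200, Σhalf²=0.879229
  +I: nom +45.400 → Σnom=197.200; wc +0.090/-0.100 → slack +2.741/-2.466; half-tol=0.095, Σhalf²=0.888254
Nominal = 197.200. Worst-case = [197.200 - 2.466, 197.200 + 2.741] = [194.734, 199.941]. RSS = √0.888254 = 0.942.

nominal=197.200 wc=[194.734,199.941] rss=0.942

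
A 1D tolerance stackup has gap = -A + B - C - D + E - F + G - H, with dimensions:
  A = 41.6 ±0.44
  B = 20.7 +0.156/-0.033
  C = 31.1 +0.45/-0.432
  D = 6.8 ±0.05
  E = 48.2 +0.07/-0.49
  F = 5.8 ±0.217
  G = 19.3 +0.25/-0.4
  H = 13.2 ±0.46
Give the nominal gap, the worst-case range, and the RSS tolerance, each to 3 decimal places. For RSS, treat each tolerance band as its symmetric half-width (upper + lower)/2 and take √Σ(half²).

nominal=-10.300 wc=[-12.840,-8.225] rss=0.918

Stack each dimension's contribution:
  -A: nom -41.600 → Σnom=-41.600; wc +0.440/-0.440 → slack +0.440/-0.440; half-tol=0.440, Σhalf²=0.193600
  +B: nom +20.700 → Σnom=-20.900; wc +0.156/-0.033 → slack +0.596/-0.473; half-tol=0.095, Σhalf²=0.202530
  -C: nom -31.100 → Σnom=-52.000; wc +0.432/-0.450 → slack +1.028/-0.923; half-tol=0.441, Σhalf²=0.397011
  -D: nom -6.800 → Σnom=-58.800; wc +0.050/-0.050 → slack +1.078/-0.973; half-tol=0.050, Σhalf²=0.399511
  +E: nom +48.200 → Σnom=-10.600; wc +0.070/-0.490 → slack +1.148/-1.463; half-tol=0.280, Σhalf²=0.477911
  -F: nom -5.800 → Σnom=-16.400; wc +0.217/-0.217 → slack +1.365/-1.680; half-tol=0.217, Σhalf²=0.525000
  +G: nom +19.300 → Σnom=2.900; wc +0.250/-0.400 → slack +1.615/-2.080; half-tol=0.325, Σhalf²=0.630625
  -H: nom -13.200 → Σnom=-10.300; wc +0.460/-0.460 → slack +2.075/-2.540; half-tol=0.460, Σhalf²=0.842225
Nominal = -10.300. Worst-case = [-10.300 - 2.540, -10.300 + 2.075] = [-12.840, -8.225]. RSS = √0.842225 = 0.918.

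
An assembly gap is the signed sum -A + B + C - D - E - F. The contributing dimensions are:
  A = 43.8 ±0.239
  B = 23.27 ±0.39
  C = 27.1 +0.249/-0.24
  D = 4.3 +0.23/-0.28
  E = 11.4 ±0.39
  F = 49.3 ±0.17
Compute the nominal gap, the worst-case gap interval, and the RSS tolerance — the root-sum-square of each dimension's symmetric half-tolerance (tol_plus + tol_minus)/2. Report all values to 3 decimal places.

Stack each dimension's contribution:
  -A: nom -43.800 → Σnom=-43.800; wc +0.239/-0.239 → slack +0.239/-0.239; half-tol=0.239, Σhalf²=0.057121
  +B: nom +23.270 → Σnom=-20.530; wc +0.390/-0.390 → slack +0.629/-0.629; half-tol=0.390, Σhalf²=0.209221
  +C: nom +27.100 → Σnom=6.570; wc +0.249/-0.240 → slack +0.878/-0.869; half-tol=0.244, Σhalf²=0.269001
  -D: nom -4.300 → Σnom=2.270; wc +0.280/-0.230 → slack +1.158/-1.099; half-tol=0.255, Σhalf²=0.334026
  -E: nom -11.400 → Σnom=-9.130; wc +0.390/-0.390 → slack +1.548/-1.489; half-tol=0.390, Σhalf²=0.486126
  -F: nom -49.300 → Σnom=-58.430; wc +0.170/-0.170 → slack +1.718/-1.659; half-tol=0.170, Σhalf²=0.515026
Nominal = -58.430. Worst-case = [-58.430 - 1.659, -58.430 + 1.718] = [-60.089, -56.712]. RSS = √0.515026 = 0.718.

nominal=-58.430 wc=[-60.089,-56.712] rss=0.718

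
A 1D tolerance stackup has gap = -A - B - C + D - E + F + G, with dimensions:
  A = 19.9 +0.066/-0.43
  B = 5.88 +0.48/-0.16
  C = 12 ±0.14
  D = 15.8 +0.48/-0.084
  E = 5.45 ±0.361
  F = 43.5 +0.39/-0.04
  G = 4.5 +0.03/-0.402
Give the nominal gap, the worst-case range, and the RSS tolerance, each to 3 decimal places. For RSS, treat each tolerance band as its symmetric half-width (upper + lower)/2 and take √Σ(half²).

nominal=20.570 wc=[18.997,22.561] rss=0.697

Stack each dimension's contribution:
  -A: nom -19.900 → Σnom=-19.900; wc +0.430/-0.066 → slack +0.430/-0.066; half-tol=0.248, Σhalf²=0.061504
  -B: nom -5.880 → Σnom=-25.780; wc +0.160/-0.480 → slack +0.590/-0.546; half-tol=0.320, Σhalf²=0.163904
  -C: nom -12.000 → Σnom=-37.780; wc +0.140/-0.140 → slack +0.730/-0.686; half-tol=0.140, Σhalf²=0.183504
  +D: nom +15.800 → Σnom=-21.980; wc +0.480/-0.084 → slack +1.210/-0.770; half-tol=0.282, Σhalf²=0.263028
  -E: nom -5.450 → Σnom=-27.430; wc +0.361/-0.361 → slack +1.571/-1.131; half-tol=0.361, Σhalf²=0.393349
  +F: nom +43.500 → Σnom=16.070; wc +0.390/-0.040 → slack +1.961/-1.171; half-tol=0.215, Σhalf²=0.439574
  +G: nom +4.500 → Σnom=20.570; wc +0.030/-0.402 → slack +1.991/-1.573; half-tol=0.216, Σhalf²=0.486230
Nominal = 20.570. Worst-case = [20.570 - 1.573, 20.570 + 1.991] = [18.997, 22.561]. RSS = √0.486230 = 0.697.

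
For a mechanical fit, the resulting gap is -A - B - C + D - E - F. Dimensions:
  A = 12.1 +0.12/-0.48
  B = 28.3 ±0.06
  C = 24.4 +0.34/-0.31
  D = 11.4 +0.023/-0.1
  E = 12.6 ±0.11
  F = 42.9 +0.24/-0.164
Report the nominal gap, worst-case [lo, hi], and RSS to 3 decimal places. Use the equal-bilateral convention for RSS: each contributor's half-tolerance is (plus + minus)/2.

nominal=-108.900 wc=[-109.870,-107.753] rss=0.506

Stack each dimension's contribution:
  -A: nom -12.100 → Σnom=-12.100; wc +0.480/-0.120 → slack +0.480/-0.120; half-tol=0.300, Σhalf²=0.090000
  -B: nom -28.300 → Σnom=-40.400; wc +0.060/-0.060 → slack +0.540/-0.180; half-tol=0.060, Σhalf²=0.093600
  -C: nom -24.400 → Σnom=-64.800; wc +0.310/-0.340 → slack +0.850/-0.520; half-tol=0.325, Σhalf²=0.199225
  +D: nom +11.400 → Σnom=-53.400; wc +0.023/-0.100 → slack +0.873/-0.620; half-tol=0.061, Σhalf²=0.203007
  -E: nom -12.600 → Σnom=-66.000; wc +0.110/-0.110 → slack +0.983/-0.730; half-tol=0.110, Σhalf²=0.215107
  -F: nom -42.900 → Σnom=-108.900; wc +0.164/-0.240 → slack +1.147/-0.970; half-tol=0.202, Σhalf²=0.255911
Nominal = -108.900. Worst-case = [-108.900 - 0.970, -108.900 + 1.147] = [-109.870, -107.753]. RSS = √0.255911 = 0.506.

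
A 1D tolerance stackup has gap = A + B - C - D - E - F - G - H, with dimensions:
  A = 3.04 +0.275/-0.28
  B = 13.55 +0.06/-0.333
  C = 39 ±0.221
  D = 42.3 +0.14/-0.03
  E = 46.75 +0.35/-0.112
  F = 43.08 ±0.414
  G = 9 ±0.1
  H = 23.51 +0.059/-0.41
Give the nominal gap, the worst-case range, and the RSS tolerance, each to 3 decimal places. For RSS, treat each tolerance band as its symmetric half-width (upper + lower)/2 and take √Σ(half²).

nominal=-187.050 wc=[-188.947,-185.428] rss=0.679

Stack each dimension's contribution:
  +A: nom +3.040 → Σnom=3.040; wc +0.275/-0.280 → slack +0.275/-0.280; half-tol=0.278, Σhalf²=0.077006
  +B: nom +13.550 → Σnom=16.590; wc +0.060/-0.333 → slack +0.335/-0.613; half-tol=0.197, Σhalf²=0.115619
  -C: nom -39.000 → Σnom=-22.410; wc +0.221/-0.221 → slack +0.556/-0.834; half-tol=0.221, Σhalf²=0.164460
  -D: nom -42.300 → Σnom=-64.710; wc +0.030/-0.140 → slack +0.586/-0.974; half-tol=0.085, Σhalf²=0.171685
  -E: nom -46.750 → Σnom=-111.460; wc +0.112/-0.350 → slack +0.698/-1.324; half-tol=0.231, Σhalf²=0.225046
  -F: nom -43.080 → Σnom=-154.540; wc +0.414/-0.414 → slack +1.112/-1.738; half-tol=0.414, Σhalf²=0.396442
  -G: nom -9.000 → Σnom=-163.540; wc +0.100/-0.100 → slack +1.212/-1.838; half-tol=0.100, Σhalf²=0.406442
  -H: nom -23.510 → Σnom=-187.050; wc +0.410/-0.059 → slack +1.622/-1.897; half-tol=0.234, Σhalf²=0.461432
Nominal = -187.050. Worst-case = [-187.050 - 1.897, -187.050 + 1.622] = [-188.947, -185.428]. RSS = √0.461432 = 0.679.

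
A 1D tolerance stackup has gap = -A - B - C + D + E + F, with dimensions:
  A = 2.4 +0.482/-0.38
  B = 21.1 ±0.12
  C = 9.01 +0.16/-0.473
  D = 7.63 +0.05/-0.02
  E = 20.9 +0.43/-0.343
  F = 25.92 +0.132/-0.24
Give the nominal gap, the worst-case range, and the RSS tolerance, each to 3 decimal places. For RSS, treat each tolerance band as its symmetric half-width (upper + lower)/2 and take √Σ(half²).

Stack each dimension's contribution:
  -A: nom -2.400 → Σnom=-2.400; wc +0.380/-0.482 → slack +0.380/-0.482; half-tol=0.431, Σhalf²=0.185761
  -B: nom -21.100 → Σnom=-23.500; wc +0.120/-0.120 → slack +0.500/-0.602; half-tol=0.120, Σhalf²=0.200161
  -C: nom -9.010 → Σnom=-32.510; wc +0.473/-0.160 → slack +0.973/-0.762; half-tol=0.317, Σhalf²=0.300333
  +D: nom +7.630 → Σnom=-24.880; wc +0.050/-0.020 → slack +1.023/-0.782; half-tol=0.035, Σhalf²=0.301558
  +E: nom +20.900 → Σnom=-3.980; wc +0.430/-0.343 → slack +1.453/-1.125; half-tol=0.387, Σhalf²=0.450940
  +F: nom +25.920 → Σnom=21.940; wc +0.132/-0.240 → slack +1.585/-1.365; half-tol=0.186, Σhalf²=0.485536
Nominal = 21.940. Worst-case = [21.940 - 1.365, 21.940 + 1.585] = [20.575, 23.525]. RSS = √0.485536 = 0.697.

nominal=21.940 wc=[20.575,23.525] rss=0.697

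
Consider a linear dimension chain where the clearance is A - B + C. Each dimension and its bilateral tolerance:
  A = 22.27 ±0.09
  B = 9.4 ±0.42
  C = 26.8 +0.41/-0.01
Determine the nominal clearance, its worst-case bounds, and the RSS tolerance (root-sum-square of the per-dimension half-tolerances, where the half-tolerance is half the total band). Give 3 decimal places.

nominal=39.670 wc=[39.150,40.590] rss=0.478

Stack each dimension's contribution:
  +A: nom +22.270 → Σnom=22.270; wc +0.090/-0.090 → slack +0.090/-0.090; half-tol=0.090, Σhalf²=0.008100
  -B: nom -9.400 → Σnom=12.870; wc +0.420/-0.420 → slack +0.510/-0.510; half-tol=0.420, Σhalf²=0.184500
  +C: nom +26.800 → Σnom=39.670; wc +0.410/-0.010 → slack +0.920/-0.520; half-tol=0.210, Σhalf²=0.228600
Nominal = 39.670. Worst-case = [39.670 - 0.520, 39.670 + 0.920] = [39.150, 40.590]. RSS = √0.228600 = 0.478.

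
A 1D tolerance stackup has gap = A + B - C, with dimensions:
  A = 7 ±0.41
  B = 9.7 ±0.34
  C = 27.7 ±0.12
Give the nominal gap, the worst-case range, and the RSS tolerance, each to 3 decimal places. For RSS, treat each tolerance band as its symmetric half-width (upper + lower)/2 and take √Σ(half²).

nominal=-11.000 wc=[-11.870,-10.130] rss=0.546

Stack each dimension's contribution:
  +A: nom +7.000 → Σnom=7.000; wc +0.410/-0.410 → slack +0.410/-0.410; half-tol=0.410, Σhalf²=0.168100
  +B: nom +9.700 → Σnom=16.700; wc +0.340/-0.340 → slack +0.750/-0.750; half-tol=0.340, Σhalf²=0.283700
  -C: nom -27.700 → Σnom=-11.000; wc +0.120/-0.120 → slack +0.870/-0.870; half-tol=0.120, Σhalf²=0.298100
Nominal = -11.000. Worst-case = [-11.000 - 0.870, -11.000 + 0.870] = [-11.870, -10.130]. RSS = √0.298100 = 0.546.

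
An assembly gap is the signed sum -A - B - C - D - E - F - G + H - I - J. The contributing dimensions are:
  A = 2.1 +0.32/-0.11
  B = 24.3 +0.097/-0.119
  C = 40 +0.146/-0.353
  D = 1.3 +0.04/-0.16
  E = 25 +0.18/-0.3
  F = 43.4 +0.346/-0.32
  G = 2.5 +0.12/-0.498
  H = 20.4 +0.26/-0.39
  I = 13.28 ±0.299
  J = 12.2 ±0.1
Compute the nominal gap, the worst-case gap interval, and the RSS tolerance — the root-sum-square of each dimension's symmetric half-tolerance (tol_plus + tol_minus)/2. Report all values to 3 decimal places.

Stack each dimension's contribution:
  -A: nom -2.100 → Σnom=-2.100; wc +0.110/-0.320 → slack +0.110/-0.320; half-tol=0.215, Σhalf²=0.046225
  -B: nom -24.300 → Σnom=-26.400; wc +0.119/-0.097 → slack +0.229/-0.417; half-tol=0.108, Σhalf²=0.057889
  -C: nom -40.000 → Σnom=-66.400; wc +0.353/-0.146 → slack +0.582/-0.563; half-tol=0.249, Σhalf²=0.120139
  -D: nom -1.300 → Σnom=-67.700; wc +0.160/-0.040 → slack +0.742/-0.603; half-tol=0.100, Σhalf²=0.130139
  -E: nom -25.000 → Σnom=-92.700; wc +0.300/-0.180 → slack +1.042/-0.783; half-tol=0.240, Σhalf²=0.187739
  -F: nom -43.400 → Σnom=-136.100; wc +0.320/-0.346 → slack +1.362/-1.129; half-tol=0.333, Σhalf²=0.298628
  -G: nom -2.500 → Σnom=-138.600; wc +0.498/-0.120 → slack +1.860/-1.249; half-tol=0.309, Σhalf²=0.394109
  +H: nom +20.400 → Σnom=-118.200; wc +0.260/-0.390 → slack +2.120/-1.639; half-tol=0.325, Σhalf²=0.499734
  -I: nom -13.280 → Σnom=-131.480; wc +0.299/-0.299 → slack +2.419/-1.938; half-tol=0.299, Σhalf²=0.589135
  -J: nom -12.200 → Σnom=-143.680; wc +0.100/-0.100 → slack +2.519/-2.038; half-tol=0.100, Σhalf²=0.599135
Nominal = -143.680. Worst-case = [-143.680 - 2.038, -143.680 + 2.519] = [-145.718, -141.161]. RSS = √0.599135 = 0.774.

nominal=-143.680 wc=[-145.718,-141.161] rss=0.774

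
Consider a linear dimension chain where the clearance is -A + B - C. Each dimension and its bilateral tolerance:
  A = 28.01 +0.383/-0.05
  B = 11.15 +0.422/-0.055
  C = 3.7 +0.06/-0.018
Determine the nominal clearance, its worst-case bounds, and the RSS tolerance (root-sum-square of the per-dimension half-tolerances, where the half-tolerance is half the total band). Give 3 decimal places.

Stack each dimension's contribution:
  -A: nom -28.010 → Σnom=-28.010; wc +0.050/-0.383 → slack +0.050/-0.383; half-tol=0.216, Σhalf²=0.046872
  +B: nom +11.150 → Σnom=-16.860; wc +0.422/-0.055 → slack +0.472/-0.438; half-tol=0.238, Σhalf²=0.103754
  -C: nom -3.700 → Σnom=-20.560; wc +0.018/-0.060 → slack +0.490/-0.498; half-tol=0.039, Σhalf²=0.105275
Nominal = -20.560. Worst-case = [-20.560 - 0.498, -20.560 + 0.490] = [-21.058, -20.070]. RSS = √0.105275 = 0.324.

nominal=-20.560 wc=[-21.058,-20.070] rss=0.324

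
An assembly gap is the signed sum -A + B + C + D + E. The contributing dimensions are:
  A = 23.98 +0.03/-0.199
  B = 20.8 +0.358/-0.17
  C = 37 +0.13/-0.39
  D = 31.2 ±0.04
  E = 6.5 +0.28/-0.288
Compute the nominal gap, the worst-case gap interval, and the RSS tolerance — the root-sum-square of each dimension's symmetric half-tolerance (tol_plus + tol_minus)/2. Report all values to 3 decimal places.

Stack each dimension's contribution:
  -A: nom -23.980 → Σnom=-23.980; wc +0.199/-0.030 → slack +0.199/-0.030; half-tol=0.115, Σhalf²=0.013110
  +B: nom +20.800 → Σnom=-3.180; wc +0.358/-0.170 → slack +0.557/-0.200; half-tol=0.264, Σhalf²=0.082806
  +C: nom +37.000 → Σnom=33.820; wc +0.130/-0.390 → slack +0.687/-0.590; half-tol=0.260, Σhalf²=0.150406
  +D: nom +31.200 → Σnom=65.020; wc +0.040/-0.040 → slack +0.727/-0.630; half-tol=0.040, Σhalf²=0.152006
  +E: nom +6.500 → Σnom=71.520; wc +0.280/-0.288 → slack +1.007/-0.918; half-tol=0.284, Σhalf²=0.232662
Nominal = 71.520. Worst-case = [71.520 - 0.918, 71.520 + 1.007] = [70.602, 72.527]. RSS = √0.232662 = 0.482.

nominal=71.520 wc=[70.602,72.527] rss=0.482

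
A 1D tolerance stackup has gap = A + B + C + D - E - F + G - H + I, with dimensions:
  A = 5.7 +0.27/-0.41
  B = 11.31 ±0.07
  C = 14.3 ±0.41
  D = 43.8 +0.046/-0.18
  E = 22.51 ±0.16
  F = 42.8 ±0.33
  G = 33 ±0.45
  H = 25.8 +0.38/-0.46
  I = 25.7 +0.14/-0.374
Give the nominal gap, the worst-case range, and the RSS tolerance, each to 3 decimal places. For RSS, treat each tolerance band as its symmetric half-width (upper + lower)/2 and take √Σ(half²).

nominal=42.700 wc=[39.936,45.036] rss=0.939

Stack each dimension's contribution:
  +A: nom +5.700 → Σnom=5.700; wc +0.270/-0.410 → slack +0.270/-0.410; half-tol=0.340, Σhalf²=0.115600
  +B: nom +11.310 → Σnom=17.010; wc +0.070/-0.070 → slack +0.340/-0.480; half-tol=0.070, Σhalf²=0.120500
  +C: nom +14.300 → Σnom=31.310; wc +0.410/-0.410 → slack +0.750/-0.890; half-tol=0.410, Σhalf²=0.288600
  +D: nom +43.800 → Σnom=75.110; wc +0.046/-0.180 → slack +0.796/-1.070; half-tol=0.113, Σhalf²=0.301369
  -E: nom -22.510 → Σnom=52.600; wc +0.160/-0.160 → slack +0.956/-1.230; half-tol=0.160, Σhalf²=0.326969
  -F: nom -42.800 → Σnom=9.800; wc +0.330/-0.330 → slack +1.286/-1.560; half-tol=0.330, Σhalf²=0.435869
  +G: nom +33.000 → Σnom=42.800; wc +0.450/-0.450 → slack +1.736/-2.010; half-tol=0.450, Σhalf²=0.638369
  -H: nom -25.800 → Σnom=17.000; wc +0.460/-0.380 → slack +2.196/-2.390; half-tol=0.420, Σhalf²=0.814769
  +I: nom +25.700 → Σnom=42.700; wc +0.140/-0.374 → slack +2.336/-2.764; half-tol=0.257, Σhalf²=0.880818
Nominal = 42.700. Worst-case = [42.700 - 2.764, 42.700 + 2.336] = [39.936, 45.036]. RSS = √0.880818 = 0.939.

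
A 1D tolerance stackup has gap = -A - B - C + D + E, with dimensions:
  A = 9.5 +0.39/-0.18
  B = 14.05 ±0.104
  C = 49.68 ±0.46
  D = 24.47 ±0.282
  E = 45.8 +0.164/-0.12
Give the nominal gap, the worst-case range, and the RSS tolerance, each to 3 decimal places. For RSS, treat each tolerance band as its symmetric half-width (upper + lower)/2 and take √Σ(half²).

nominal=-2.960 wc=[-4.316,-1.770] rss=0.635

Stack each dimension's contribution:
  -A: nom -9.500 → Σnom=-9.500; wc +0.180/-0.390 → slack +0.180/-0.390; half-tol=0.285, Σhalf²=0.081225
  -B: nom -14.050 → Σnom=-23.550; wc +0.104/-0.104 → slack +0.284/-0.494; half-tol=0.104, Σhalf²=0.092041
  -C: nom -49.680 → Σnom=-73.230; wc +0.460/-0.460 → slack +0.744/-0.954; half-tol=0.460, Σhalf²=0.303641
  +D: nom +24.470 → Σnom=-48.760; wc +0.282/-0.282 → slack +1.026/-1.236; half-tol=0.282, Σhalf²=0.383165
  +E: nom +45.800 → Σnom=-2.960; wc +0.164/-0.120 → slack +1.190/-1.356; half-tol=0.142, Σhalf²=0.403329
Nominal = -2.960. Worst-case = [-2.960 - 1.356, -2.960 + 1.190] = [-4.316, -1.770]. RSS = √0.403329 = 0.635.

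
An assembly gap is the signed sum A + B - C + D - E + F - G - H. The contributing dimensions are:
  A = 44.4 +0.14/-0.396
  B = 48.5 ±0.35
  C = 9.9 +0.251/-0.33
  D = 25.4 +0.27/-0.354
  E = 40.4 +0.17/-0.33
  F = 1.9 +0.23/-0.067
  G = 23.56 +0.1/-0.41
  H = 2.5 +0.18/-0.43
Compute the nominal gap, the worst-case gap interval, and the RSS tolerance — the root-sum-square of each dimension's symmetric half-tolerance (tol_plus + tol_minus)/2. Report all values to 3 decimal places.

Stack each dimension's contribution:
  +A: nom +44.400 → Σnom=44.400; wc +0.140/-0.396 → slack +0.140/-0.396; half-tol=0.268, Σhalf²=0.071824
  +B: nom +48.500 → Σnom=92.900; wc +0.350/-0.350 → slack +0.490/-0.746; half-tol=0.350, Σhalf²=0.194324
  -C: nom -9.900 → Σnom=83.000; wc +0.330/-0.251 → slack +0.820/-0.997; half-tol=0.290, Σhalf²=0.278714
  +D: nom +25.400 → Σnom=108.400; wc +0.270/-0.354 → slack +1.090/-1.351; half-tol=0.312, Σhalf²=0.376058
  -E: nom -40.400 → Σnom=68.000; wc +0.330/-0.170 → slack +1.420/-1.521; half-tol=0.250, Σhalf²=0.438558
  +F: nom +1.900 → Σnom=69.900; wc +0.230/-0.067 → slack +1.650/-1.588; half-tol=0.149, Σhalf²=0.460610
  -G: nom -23.560 → Σnom=46.340; wc +0.410/-0.100 → slack +2.060/-1.688; half-tol=0.255, Σhalf²=0.525635
  -H: nom -2.500 → Σnom=43.840; wc +0.430/-0.180 → slack +2.490/-1.868; half-tol=0.305, Σhalf²=0.618660
Nominal = 43.840. Worst-case = [43.840 - 1.868, 43.840 + 2.490] = [41.972, 46.330]. RSS = √0.618660 = 0.787.

nominal=43.840 wc=[41.972,46.330] rss=0.787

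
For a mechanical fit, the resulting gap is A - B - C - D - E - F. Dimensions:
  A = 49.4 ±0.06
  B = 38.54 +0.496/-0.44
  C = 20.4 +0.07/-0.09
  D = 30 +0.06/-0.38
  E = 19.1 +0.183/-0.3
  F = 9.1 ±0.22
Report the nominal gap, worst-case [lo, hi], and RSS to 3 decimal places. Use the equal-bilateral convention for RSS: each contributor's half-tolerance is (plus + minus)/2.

Stack each dimension's contribution:
  +A: nom +49.400 → Σnom=49.400; wc +0.060/-0.060 → slack +0.060/-0.060; half-tol=0.060, Σhalf²=0.003600
  -B: nom -38.540 → Σnom=10.860; wc +0.440/-0.496 → slack +0.500/-0.556; half-tol=0.468, Σhalf²=0.222624
  -C: nom -20.400 → Σnom=-9.540; wc +0.090/-0.070 → slack +0.590/-0.626; half-tol=0.080, Σhalf²=0.229024
  -D: nom -30.000 → Σnom=-39.540; wc +0.380/-0.060 → slack +0.970/-0.686; half-tol=0.220, Σhalf²=0.277424
  -E: nom -19.100 → Σnom=-58.640; wc +0.300/-0.183 → slack +1.270/-0.869; half-tol=0.241, Σhalf²=0.335746
  -F: nom -9.100 → Σnom=-67.740; wc +0.220/-0.220 → slack +1.490/-1.089; half-tol=0.220, Σhalf²=0.384146
Nominal = -67.740. Worst-case = [-67.740 - 1.089, -67.740 + 1.490] = [-68.829, -66.250]. RSS = √0.384146 = 0.620.

nominal=-67.740 wc=[-68.829,-66.250] rss=0.620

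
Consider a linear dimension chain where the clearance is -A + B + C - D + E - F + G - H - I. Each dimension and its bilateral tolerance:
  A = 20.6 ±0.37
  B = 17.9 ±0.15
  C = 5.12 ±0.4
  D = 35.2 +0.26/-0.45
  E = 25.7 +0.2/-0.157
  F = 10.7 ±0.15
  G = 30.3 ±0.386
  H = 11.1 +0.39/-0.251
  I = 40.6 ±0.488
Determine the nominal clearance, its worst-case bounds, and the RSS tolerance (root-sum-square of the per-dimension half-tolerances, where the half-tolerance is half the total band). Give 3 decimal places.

Stack each dimension's contribution:
  -A: nom -20.600 → Σnom=-20.600; wc +0.370/-0.370 → slack +0.370/-0.370; half-tol=0.370, Σhalf²=0.136900
  +B: nom +17.900 → Σnom=-2.700; wc +0.150/-0.150 → slack +0.520/-0.520; half-tol=0.150, Σhalf²=0.159400
  +C: nom +5.120 → Σnom=2.420; wc +0.400/-0.400 → slack +0.920/-0.920; half-tol=0.400, Σhalf²=0.319400
  -D: nom -35.200 → Σnom=-32.780; wc +0.450/-0.260 → slack +1.370/-1.180; half-tol=0.355, Σhalf²=0.445425
  +E: nom +25.700 → Σnom=-7.080; wc +0.200/-0.157 → slack +1.570/-1.337; half-tol=0.178, Σhalf²=0.477287
  -F: nom -10.700 → Σnom=-17.780; wc +0.150/-0.150 → slack +1.720/-1.487; half-tol=0.150, Σhalf²=0.499787
  +G: nom +30.300 → Σnom=12.520; wc +0.386/-0.386 → slack +2.106/-1.873; half-tol=0.386, Σhalf²=0.648783
  -H: nom -11.100 → Σnom=1.420; wc +0.251/-0.390 → slack +2.357/-2.263; half-tol=0.321, Σhalf²=0.751503
  -I: nom -40.600 → Σnom=-39.180; wc +0.488/-0.488 → slack +2.845/-2.751; half-tol=0.488, Σhalf²=0.989648
Nominal = -39.180. Worst-case = [-39.180 - 2.751, -39.180 + 2.845] = [-41.931, -36.335]. RSS = √0.989648 = 0.995.

nominal=-39.180 wc=[-41.931,-36.335] rss=0.995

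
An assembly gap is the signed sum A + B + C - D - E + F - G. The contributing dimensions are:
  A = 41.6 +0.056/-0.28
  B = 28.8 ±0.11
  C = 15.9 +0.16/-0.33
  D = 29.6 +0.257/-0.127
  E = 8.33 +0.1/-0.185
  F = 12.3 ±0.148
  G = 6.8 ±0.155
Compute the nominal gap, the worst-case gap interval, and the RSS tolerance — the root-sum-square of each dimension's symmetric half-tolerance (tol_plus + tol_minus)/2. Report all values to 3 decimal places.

nominal=53.870 wc=[52.490,54.811] rss=0.451

Stack each dimension's contribution:
  +A: nom +41.600 → Σnom=41.600; wc +0.056/-0.280 → slack +0.056/-0.280; half-tol=0.168, Σhalf²=0.028224
  +B: nom +28.800 → Σnom=70.400; wc +0.110/-0.110 → slack +0.166/-0.390; half-tol=0.110, Σhalf²=0.040324
  +C: nom +15.900 → Σnom=86.300; wc +0.160/-0.330 → slack +0.326/-0.720; half-tol=0.245, Σhalf²=0.100349
  -D: nom -29.600 → Σnom=56.700; wc +0.127/-0.257 → slack +0.453/-0.977; half-tol=0.192, Σhalf²=0.137213
  -E: nom -8.330 → Σnom=48.370; wc +0.185/-0.100 → slack +0.638/-1.077; half-tol=0.143, Σhalf²=0.157519
  +F: nom +12.300 → Σnom=60.670; wc +0.148/-0.148 → slack +0.786/-1.225; half-tol=0.148, Σhalf²=0.179423
  -G: nom -6.800 → Σnom=53.870; wc +0.155/-0.155 → slack +0.941/-1.380; half-tol=0.155, Σhalf²=0.203448
Nominal = 53.870. Worst-case = [53.870 - 1.380, 53.870 + 0.941] = [52.490, 54.811]. RSS = √0.203448 = 0.451.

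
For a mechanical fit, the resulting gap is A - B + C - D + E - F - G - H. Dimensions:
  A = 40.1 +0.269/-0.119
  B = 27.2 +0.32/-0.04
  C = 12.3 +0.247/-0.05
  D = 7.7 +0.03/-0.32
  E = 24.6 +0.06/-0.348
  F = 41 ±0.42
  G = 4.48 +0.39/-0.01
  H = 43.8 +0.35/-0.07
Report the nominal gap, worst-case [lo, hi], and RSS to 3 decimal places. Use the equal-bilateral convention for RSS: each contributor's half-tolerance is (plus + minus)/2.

Stack each dimension's contribution:
  +A: nom +40.100 → Σnom=40.100; wc +0.269/-0.119 → slack +0.269/-0.119; half-tol=0.194, Σhalf²=0.037636
  -B: nom -27.200 → Σnom=12.900; wc +0.040/-0.320 → slack +0.309/-0.439; half-tol=0.180, Σhalf²=0.070036
  +C: nom +12.300 → Σnom=25.200; wc +0.247/-0.050 → slack +0.556/-0.489; half-tol=0.148, Σhalf²=0.092088
  -D: nom -7.700 → Σnom=17.500; wc +0.320/-0.030 → slack +0.876/-0.519; half-tol=0.175, Σhalf²=0.122713
  +E: nom +24.600 → Σnom=42.100; wc +0.060/-0.348 → slack +0.936/-0.867; half-tol=0.204, Σhalf²=0.164329
  -F: nom -41.000 → Σnom=1.100; wc +0.420/-0.420 → slack +1.356/-1.287; half-tol=0.420, Σhalf²=0.340729
  -G: nom -4.480 → Σnom=-3.380; wc +0.010/-0.390 → slack +1.366/-1.677; half-tol=0.200, Σhalf²=0.380729
  -H: nom -43.800 → Σnom=-47.180; wc +0.070/-0.350 → slack +1.436/-2.027; half-tol=0.210, Σhalf²=0.424829
Nominal = -47.180. Worst-case = [-47.180 - 2.027, -47.180 + 1.436] = [-49.207, -45.744]. RSS = √0.424829 = 0.652.

nominal=-47.180 wc=[-49.207,-45.744] rss=0.652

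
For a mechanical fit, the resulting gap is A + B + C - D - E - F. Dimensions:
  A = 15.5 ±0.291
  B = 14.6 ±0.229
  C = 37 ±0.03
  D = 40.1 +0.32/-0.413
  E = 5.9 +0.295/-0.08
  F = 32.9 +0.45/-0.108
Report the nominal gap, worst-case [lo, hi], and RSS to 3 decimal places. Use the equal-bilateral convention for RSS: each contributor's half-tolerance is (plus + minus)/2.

Stack each dimension's contribution:
  +A: nom +15.500 → Σnom=15.500; wc +0.291/-0.291 → slack +0.291/-0.291; half-tol=0.291, Σhalf²=0.084681
  +B: nom +14.600 → Σnom=30.100; wc +0.229/-0.229 → slack +0.520/-0.520; half-tol=0.229, Σhalf²=0.137122
  +C: nom +37.000 → Σnom=67.100; wc +0.030/-0.030 → slack +0.550/-0.550; half-tol=0.030, Σhalf²=0.138022
  -D: nom -40.100 → Σnom=27.000; wc +0.413/-0.320 → slack +0.963/-0.870; half-tol=0.366, Σhalf²=0.272344
  -E: nom -5.900 → Σnom=21.100; wc +0.080/-0.295 → slack +1.043/-1.165; half-tol=0.188, Σhalf²=0.307501
  -F: nom -32.900 → Σnom=-11.800; wc +0.108/-0.450 → slack +1.151/-1.615; half-tol=0.279, Σhalf²=0.385342
Nominal = -11.800. Worst-case = [-11.800 - 1.615, -11.800 + 1.151] = [-13.415, -10.649]. RSS = √0.385342 = 0.621.

nominal=-11.800 wc=[-13.415,-10.649] rss=0.621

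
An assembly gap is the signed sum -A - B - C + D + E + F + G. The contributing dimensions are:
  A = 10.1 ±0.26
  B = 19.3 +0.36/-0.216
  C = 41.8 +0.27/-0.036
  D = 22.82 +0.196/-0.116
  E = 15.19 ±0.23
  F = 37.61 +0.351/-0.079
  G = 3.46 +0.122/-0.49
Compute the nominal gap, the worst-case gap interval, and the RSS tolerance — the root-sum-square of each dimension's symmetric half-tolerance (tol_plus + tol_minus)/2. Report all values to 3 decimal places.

Stack each dimension's contribution:
  -A: nom -10.100 → Σnom=-10.100; wc +0.260/-0.260 → slack +0.260/-0.260; half-tol=0.260, Σhalf²=0.067600
  -B: nom -19.300 → Σnom=-29.400; wc +0.216/-0.360 → slack +0.476/-0.620; half-tol=0.288, Σhalf²=0.150544
  -C: nom -41.800 → Σnom=-71.200; wc +0.036/-0.270 → slack +0.512/-0.890; half-tol=0.153, Σhalf²=0.173953
  +D: nom +22.820 → Σnom=-48.380; wc +0.196/-0.116 → slack +0.708/-1.006; half-tol=0.156, Σhalf²=0.198289
  +E: nom +15.190 → Σnom=-33.190; wc +0.230/-0.230 → slack +0.938/-1.236; half-tol=0.230, Σhalf²=0.251189
  +F: nom +37.610 → Σnom=4.420; wc +0.351/-0.079 → slack +1.289/-1.315; half-tol=0.215, Σhalf²=0.297414
  +G: nom +3.460 → Σnom=7.880; wc +0.122/-0.490 → slack +1.411/-1.805; half-tol=0.306, Σhalf²=0.391050
Nominal = 7.880. Worst-case = [7.880 - 1.805, 7.880 + 1.411] = [6.075, 9.291]. RSS = √0.391050 = 0.625.

nominal=7.880 wc=[6.075,9.291] rss=0.625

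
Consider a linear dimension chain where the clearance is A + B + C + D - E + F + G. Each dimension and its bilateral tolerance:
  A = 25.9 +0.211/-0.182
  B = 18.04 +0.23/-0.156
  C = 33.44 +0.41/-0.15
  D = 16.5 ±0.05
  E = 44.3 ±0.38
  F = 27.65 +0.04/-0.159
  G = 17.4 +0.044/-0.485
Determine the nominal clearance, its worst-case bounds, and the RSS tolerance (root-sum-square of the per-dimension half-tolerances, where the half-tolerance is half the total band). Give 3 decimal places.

Stack each dimension's contribution:
  +A: nom +25.900 → Σnom=25.900; wc +0.211/-0.182 → slack +0.211/-0.182; half-tol=0.197, Σhalf²=0.038612
  +B: nom +18.040 → Σnom=43.940; wc +0.230/-0.156 → slack +0.441/-0.338; half-tol=0.193, Σhalf²=0.075861
  +C: nom +33.440 → Σnom=77.380; wc +0.410/-0.150 → slack +0.851/-0.488; half-tol=0.280, Σhalf²=0.154261
  +D: nom +16.500 → Σnom=93.880; wc +0.050/-0.050 → slack +0.901/-0.538; half-tol=0.050, Σhalf²=0.156761
  -E: nom -44.300 → Σnom=49.580; wc +0.380/-0.380 → slack +1.281/-0.918; half-tol=0.380, Σhalf²=0.301161
  +F: nom +27.650 → Σnom=77.230; wc +0.040/-0.159 → slack +1.321/-1.077; half-tol=0.100, Σhalf²=0.311061
  +G: nom +17.400 → Σnom=94.630; wc +0.044/-0.485 → slack +1.365/-1.562; half-tol=0.265, Σhalf²=0.381022
Nominal = 94.630. Worst-case = [94.630 - 1.562, 94.630 + 1.365] = [93.068, 95.995]. RSS = √0.381022 = 0.617.

nominal=94.630 wc=[93.068,95.995] rss=0.617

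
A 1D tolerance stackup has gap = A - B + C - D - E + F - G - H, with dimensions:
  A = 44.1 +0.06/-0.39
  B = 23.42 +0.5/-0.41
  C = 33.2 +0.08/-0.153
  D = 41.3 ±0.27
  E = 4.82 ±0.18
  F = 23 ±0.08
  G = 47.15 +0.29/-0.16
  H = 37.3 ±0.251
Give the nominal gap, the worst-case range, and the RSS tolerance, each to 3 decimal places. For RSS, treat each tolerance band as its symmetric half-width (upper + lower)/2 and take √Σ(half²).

Stack each dimension's contribution:
  +A: nom +44.100 → Σnom=44.100; wc +0.060/-0.390 → slack +0.060/-0.390; half-tol=0.225, Σhalf²=0.050625
  -B: nom -23.420 → Σnom=20.680; wc +0.410/-0.500 → slack +0.470/-0.890; half-tol=0.455, Σhalf²=0.257650
  +C: nom +33.200 → Σnom=53.880; wc +0.080/-0.153 → slack +0.550/-1.043; half-tol=0.116, Σhalf²=0.271222
  -D: nom -41.300 → Σnom=12.580; wc +0.270/-0.270 → slack +0.820/-1.313; half-tol=0.270, Σhalf²=0.344122
  -E: nom -4.820 → Σnom=7.760; wc +0.180/-0.180 → slack +1.000/-1.493; half-tol=0.180, Σhalf²=0.376522
  +F: nom +23.000 → Σnom=30.760; wc +0.080/-0.080 → slack +1.080/-1.573; half-tol=0.080, Σhalf²=0.382922
  -G: nom -47.150 → Σnom=-16.390; wc +0.160/-0.290 → slack +1.240/-1.863; half-tol=0.225, Σhalf²=0.433547
  -H: nom -37.300 → Σnom=-53.690; wc +0.251/-0.251 → slack +1.491/-2.114; half-tol=0.251, Σhalf²=0.496548
Nominal = -53.690. Worst-case = [-53.690 - 2.114, -53.690 + 1.491] = [-55.804, -52.199]. RSS = √0.496548 = 0.705.

nominal=-53.690 wc=[-55.804,-52.199] rss=0.705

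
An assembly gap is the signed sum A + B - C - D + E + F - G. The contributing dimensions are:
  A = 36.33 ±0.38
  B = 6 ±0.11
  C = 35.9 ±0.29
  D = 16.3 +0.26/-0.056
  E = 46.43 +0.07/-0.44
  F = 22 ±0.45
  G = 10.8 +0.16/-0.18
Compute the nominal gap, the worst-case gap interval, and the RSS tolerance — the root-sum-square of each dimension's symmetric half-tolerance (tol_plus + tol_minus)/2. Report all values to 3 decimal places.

Stack each dimension's contribution:
  +A: nom +36.330 → Σnom=36.330; wc +0.380/-0.380 → slack +0.380/-0.380; half-tol=0.380, Σhalf²=0.144400
  +B: nom +6.000 → Σnom=42.330; wc +0.110/-0.110 → slack +0.490/-0.490; half-tol=0.110, Σhalf²=0.156500
  -C: nom -35.900 → Σnom=6.430; wc +0.290/-0.290 → slack +0.780/-0.780; half-tol=0.290, Σhalf²=0.240600
  -D: nom -16.300 → Σnom=-9.870; wc +0.056/-0.260 → slack +0.836/-1.040; half-tol=0.158, Σhalf²=0.265564
  +E: nom +46.430 → Σnom=36.560; wc +0.070/-0.440 → slack +0.906/-1.480; half-tol=0.255, Σhalf²=0.330589
  +F: nom +22.000 → Σnom=58.560; wc +0.450/-0.450 → slack +1.356/-1.930; half-tol=0.450, Σhalf²=0.533089
  -G: nom -10.800 → Σnom=47.760; wc +0.180/-0.160 → slack +1.536/-2.090; half-tol=0.170, Σhalf²=0.561989
Nominal = 47.760. Worst-case = [47.760 - 2.090, 47.760 + 1.536] = [45.670, 49.296]. RSS = √0.561989 = 0.750.

nominal=47.760 wc=[45.670,49.296] rss=0.750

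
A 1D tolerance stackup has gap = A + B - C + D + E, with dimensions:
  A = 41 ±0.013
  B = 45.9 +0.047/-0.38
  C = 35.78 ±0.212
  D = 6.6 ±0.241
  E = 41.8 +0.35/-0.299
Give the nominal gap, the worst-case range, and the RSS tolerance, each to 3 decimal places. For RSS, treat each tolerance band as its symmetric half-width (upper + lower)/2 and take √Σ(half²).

nominal=99.520 wc=[98.375,100.383] rss=0.504

Stack each dimension's contribution:
  +A: nom +41.000 → Σnom=41.000; wc +0.013/-0.013 → slack +0.013/-0.013; half-tol=0.013, Σhalf²=0.000169
  +B: nom +45.900 → Σnom=86.900; wc +0.047/-0.380 → slack +0.060/-0.393; half-tol=0.213, Σhalf²=0.045751
  -C: nom -35.780 → Σnom=51.120; wc +0.212/-0.212 → slack +0.272/-0.605; half-tol=0.212, Σhalf²=0.090695
  +D: nom +6.600 → Σnom=57.720; wc +0.241/-0.241 → slack +0.513/-0.846; half-tol=0.241, Σhalf²=0.148776
  +E: nom +41.800 → Σnom=99.520; wc +0.350/-0.299 → slack +0.863/-1.145; half-tol=0.325, Σhalf²=0.254077
Nominal = 99.520. Worst-case = [99.520 - 1.145, 99.520 + 0.863] = [98.375, 100.383]. RSS = √0.254077 = 0.504.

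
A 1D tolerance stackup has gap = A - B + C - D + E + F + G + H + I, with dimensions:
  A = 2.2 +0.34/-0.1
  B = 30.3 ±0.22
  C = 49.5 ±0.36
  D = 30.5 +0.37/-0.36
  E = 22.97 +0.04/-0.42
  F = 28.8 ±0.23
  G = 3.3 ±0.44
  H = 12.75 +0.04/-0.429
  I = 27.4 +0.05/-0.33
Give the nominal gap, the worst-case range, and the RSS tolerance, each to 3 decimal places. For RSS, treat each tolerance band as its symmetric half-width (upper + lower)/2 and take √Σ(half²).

Stack each dimension's contribution:
  +A: nom +2.200 → Σnom=2.200; wc +0.340/-0.100 → slack +0.340/-0.100; half-tol=0.220, Σhalf²=0.048400
  -B: nom -30.300 → Σnom=-28.100; wc +0.220/-0.220 → slack +0.560/-0.320; half-tol=0.220, Σhalf²=0.096800
  +C: nom +49.500 → Σnom=21.400; wc +0.360/-0.360 → slack +0.920/-0.680; half-tol=0.360, Σhalf²=0.226400
  -D: nom -30.500 → Σnom=-9.100; wc +0.360/-0.370 → slack +1.280/-1.050; half-tol=0.365, Σhalf²=0.359625
  +E: nom +22.970 → Σnom=13.870; wc +0.040/-0.420 → slack +1.320/-1.470; half-tol=0.230, Σhalf²=0.412525
  +F: nom +28.800 → Σnom=42.670; wc +0.230/-0.230 → slack +1.550/-1.700; half-tol=0.230, Σhalf²=0.465425
  +G: nom +3.300 → Σnom=45.970; wc +0.440/-0.440 → slack +1.990/-2.140; half-tol=0.440, Σhalf²=0.659025
  +H: nom +12.750 → Σnom=58.720; wc +0.040/-0.429 → slack +2.030/-2.569; half-tol=0.234, Σhalf²=0.714015
  +I: nom +27.400 → Σnom=86.120; wc +0.050/-0.330 → slack +2.080/-2.899; half-tol=0.190, Σhalf²=0.750115
Nominal = 86.120. Worst-case = [86.120 - 2.899, 86.120 + 2.080] = [83.221, 88.200]. RSS = √0.750115 = 0.866.

nominal=86.120 wc=[83.221,88.200] rss=0.866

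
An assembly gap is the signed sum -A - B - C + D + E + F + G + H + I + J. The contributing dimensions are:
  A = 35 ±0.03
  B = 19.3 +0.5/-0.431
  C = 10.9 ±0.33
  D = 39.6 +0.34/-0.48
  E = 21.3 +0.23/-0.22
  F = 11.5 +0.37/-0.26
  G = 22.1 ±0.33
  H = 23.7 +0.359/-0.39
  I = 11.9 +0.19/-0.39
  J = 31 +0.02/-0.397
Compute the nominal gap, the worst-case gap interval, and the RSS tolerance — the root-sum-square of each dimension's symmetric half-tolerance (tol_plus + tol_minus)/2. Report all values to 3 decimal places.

nominal=95.900 wc=[92.573,98.530] rss=1.011

Stack each dimension's contribution:
  -A: nom -35.000 → Σnom=-35.000; wc +0.030/-0.030 → slack +0.030/-0.030; half-tol=0.030, Σhalf²=0.000900
  -B: nom -19.300 → Σnom=-54.300; wc +0.431/-0.500 → slack +0.461/-0.530; half-tol=0.466, Σhalf²=0.217590
  -C: nom -10.900 → Σnom=-65.200; wc +0.330/-0.330 → slack +0.791/-0.860; half-tol=0.330, Σhalf²=0.326490
  +D: nom +39.600 → Σnom=-25.600; wc +0.340/-0.480 → slack +1.131/-1.340; half-tol=0.410, Σhalf²=0.494590
  +E: nom +21.300 → Σnom=-4.300; wc +0.230/-0.220 → slack +1.361/-1.560; half-tol=0.225, Σhalf²=0.545215
  +F: nom +11.500 → Σnom=7.200; wc +0.370/-0.260 → slack +1.731/-1.820; half-tol=0.315, Σhalf²=0.644440
  +G: nom +22.100 → Σnom=29.300; wc +0.330/-0.330 → slack +2.061/-2.150; half-tol=0.330, Σhalf²=0.753340
  +H: nom +23.700 → Σnom=53.000; wc +0.359/-0.390 → slack +2.420/-2.540; half-tol=0.374, Σhalf²=0.893591
  +I: nom +11.900 → Σnom=64.900; wc +0.190/-0.390 → slack +2.610/-2.930; half-tol=0.290, Σhalf²=0.977691
  +J: nom +31.000 → Σnom=95.900; wc +0.020/-0.397 → slack +2.630/-3.327; half-tol=0.209, Σhalf²=1.021163
Nominal = 95.900. Worst-case = [95.900 - 3.327, 95.900 + 2.630] = [92.573, 98.530]. RSS = √1.021163 = 1.011.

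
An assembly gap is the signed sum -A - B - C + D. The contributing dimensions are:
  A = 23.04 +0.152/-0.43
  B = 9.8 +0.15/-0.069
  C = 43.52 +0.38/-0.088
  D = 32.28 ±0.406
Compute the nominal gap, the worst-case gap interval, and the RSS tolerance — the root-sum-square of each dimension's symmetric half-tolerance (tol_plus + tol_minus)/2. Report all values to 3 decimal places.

Stack each dimension's contribution:
  -A: nom -23.040 → Σnom=-23.040; wc +0.430/-0.152 → slack +0.430/-0.152; half-tol=0.291, Σhalf²=0.084681
  -B: nom -9.800 → Σnom=-32.840; wc +0.069/-0.150 → slack +0.499/-0.302; half-tol=0.110, Σhalf²=0.096671
  -C: nom -43.520 → Σnom=-76.360; wc +0.088/-0.380 → slack +0.587/-0.682; half-tol=0.234, Σhalf²=0.151427
  +D: nom +32.280 → Σnom=-44.080; wc +0.406/-0.406 → slack +0.993/-1.088; half-tol=0.406, Σhalf²=0.316263
Nominal = -44.080. Worst-case = [-44.080 - 1.088, -44.080 + 0.993] = [-45.168, -43.087]. RSS = √0.316263 = 0.562.

nominal=-44.080 wc=[-45.168,-43.087] rss=0.562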